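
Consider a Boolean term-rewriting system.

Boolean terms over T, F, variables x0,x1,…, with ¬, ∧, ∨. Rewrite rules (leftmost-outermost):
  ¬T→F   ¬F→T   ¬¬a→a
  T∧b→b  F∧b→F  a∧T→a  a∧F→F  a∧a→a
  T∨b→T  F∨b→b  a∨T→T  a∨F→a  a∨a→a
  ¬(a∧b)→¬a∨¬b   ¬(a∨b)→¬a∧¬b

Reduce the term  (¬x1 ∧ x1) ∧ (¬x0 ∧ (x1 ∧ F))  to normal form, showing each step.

  start: (¬x1 ∧ x1) ∧ (¬x0 ∧ (x1 ∧ F))
  step 1: (¬x1 ∧ x1) ∧ (¬x0 ∧ F)
  step 2: (¬x1 ∧ x1) ∧ F
  step 3: F

Answer: normal form = F  (in 3 steps)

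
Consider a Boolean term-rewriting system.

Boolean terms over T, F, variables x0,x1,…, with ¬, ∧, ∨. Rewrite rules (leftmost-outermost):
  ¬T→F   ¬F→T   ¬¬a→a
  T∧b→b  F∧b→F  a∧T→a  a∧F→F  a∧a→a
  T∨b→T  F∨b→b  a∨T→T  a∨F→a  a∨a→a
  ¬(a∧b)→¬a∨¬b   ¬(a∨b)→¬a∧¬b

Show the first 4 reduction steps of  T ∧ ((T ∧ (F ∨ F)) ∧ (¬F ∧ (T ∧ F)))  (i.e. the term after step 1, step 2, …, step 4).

  start: T ∧ ((T ∧ (F ∨ F)) ∧ (¬F ∧ (T ∧ F)))
  [1] (T ∧ (F ∨ F)) ∧ (¬F ∧ (T ∧ F))
  [2] (F ∨ F) ∧ (¬F ∧ (T ∧ F))
  [3] F ∧ (¬F ∧ (T ∧ F))
  [4] F

Answer: after 4 steps: F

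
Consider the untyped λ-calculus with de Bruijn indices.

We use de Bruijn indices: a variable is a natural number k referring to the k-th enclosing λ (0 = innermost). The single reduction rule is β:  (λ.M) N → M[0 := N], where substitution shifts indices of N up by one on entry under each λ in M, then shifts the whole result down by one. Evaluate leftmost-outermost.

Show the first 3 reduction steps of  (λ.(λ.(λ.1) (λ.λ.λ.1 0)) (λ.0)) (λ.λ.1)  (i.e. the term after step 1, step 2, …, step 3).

Answer: after 3 steps: λ.0

Derivation:
  start: (λ.(λ.(λ.1) (λ.λ.λ.1 0)) (λ.0)) (λ.λ.1)
  [1] (λ.(λ.1) (λ.λ.λ.1 0)) (λ.0)
  [2] (λ.λ.0) (λ.λ.λ.1 0)
  [3] λ.0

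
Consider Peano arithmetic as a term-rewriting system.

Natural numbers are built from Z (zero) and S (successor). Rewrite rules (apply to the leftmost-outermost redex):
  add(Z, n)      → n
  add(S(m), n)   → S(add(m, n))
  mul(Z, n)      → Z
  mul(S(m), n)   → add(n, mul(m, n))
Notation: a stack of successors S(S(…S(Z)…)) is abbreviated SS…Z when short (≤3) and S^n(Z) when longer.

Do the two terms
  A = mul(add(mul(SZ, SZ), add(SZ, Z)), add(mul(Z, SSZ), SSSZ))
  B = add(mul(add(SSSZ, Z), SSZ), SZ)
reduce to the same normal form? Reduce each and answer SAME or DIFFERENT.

Answer: DIFFERENT — A ⇓ S^6(Z), B ⇓ S^7(Z)

Working:
Term A:
  start: mul(add(mul(SZ, SZ), add(SZ, Z)), add(mul(Z, SSZ), SSSZ))
  →1  mul(add(add(SZ, mul(Z, SZ)), add(SZ, Z)), add(mul(Z, SSZ), SSSZ))
  →2  mul(add(S(add(Z, mul(Z, SZ))), add(SZ, Z)), add(mul(Z, SSZ), SSSZ))
  →3  mul(S(add(add(Z, mul(Z, SZ)), add(SZ, Z))), add(mul(Z, SSZ), SSSZ))
  →4  add(add(mul(Z, SSZ), SSSZ), mul(add(add(Z, mul(Z, SZ)), add(SZ, Z)), add(mul(Z, SSZ), SSSZ)))
  →5  add(add(Z, SSSZ), mul(add(add(Z, mul(Z, SZ)), add(SZ, Z)), add(mul(Z, SSZ), SSSZ)))
  →6  add(SSSZ, mul(add(add(Z, mul(Z, SZ)), add(SZ, Z)), add(mul(Z, SSZ), SSSZ)))
  →7  S(add(SSZ, mul(add(add(Z, mul(Z, SZ)), add(SZ, Z)), add(mul(Z, SSZ), SSSZ))))
  →8  S(S(add(SZ, mul(add(add(Z, mul(Z, SZ)), add(SZ, Z)), add(mul(Z, SSZ), SSSZ)))))
  →9  S(S(S(add(Z, mul(add(add(Z, mul(Z, SZ)), add(SZ, Z)), add(mul(Z, SSZ), SSSZ))))))
  →10  S(S(S(mul(add(add(Z, mul(Z, SZ)), add(SZ, Z)), add(mul(Z, SSZ), SSSZ)))))
  →11  S(S(S(mul(add(mul(Z, SZ), add(SZ, Z)), add(mul(Z, SSZ), SSSZ)))))
  →12  S(S(S(mul(add(Z, add(SZ, Z)), add(mul(Z, SSZ), SSSZ)))))
  →13  S(S(S(mul(add(SZ, Z), add(mul(Z, SSZ), SSSZ)))))
  →14  S(S(S(mul(S(add(Z, Z)), add(mul(Z, SSZ), SSSZ)))))
  →15  S(S(S(add(add(mul(Z, SSZ), SSSZ), mul(add(Z, Z), add(mul(Z, SSZ), SSSZ))))))
  →16  S(S(S(add(add(Z, SSSZ), mul(add(Z, Z), add(mul(Z, SSZ), SSSZ))))))
  →17  S(S(S(add(SSSZ, mul(add(Z, Z), add(mul(Z, SSZ), SSSZ))))))
  →18  S(S(S(S(add(SSZ, mul(add(Z, Z), add(mul(Z, SSZ), SSSZ)))))))
  →19  S(S(S(S(S(add(SZ, mul(add(Z, Z), add(mul(Z, SSZ), SSSZ))))))))
  →20  S(S(S(S(S(S(add(Z, mul(add(Z, Z), add(mul(Z, SSZ), SSSZ)))))))))
  →21  S(S(S(S(S(S(mul(add(Z, Z), add(mul(Z, SSZ), SSSZ))))))))
  →22  S(S(S(S(S(S(mul(Z, add(mul(Z, SSZ), SSSZ))))))))
  →23  S^6(Z)

Term B:
  start: add(mul(add(SSSZ, Z), SSZ), SZ)
  →1  add(mul(S(add(SSZ, Z)), SSZ), SZ)
  →2  add(add(SSZ, mul(add(SSZ, Z), SSZ)), SZ)
  →3  add(S(add(SZ, mul(add(SSZ, Z), SSZ))), SZ)
  →4  S(add(add(SZ, mul(add(SSZ, Z), SSZ)), SZ))
  →5  S(add(S(add(Z, mul(add(SSZ, Z), SSZ))), SZ))
  →6  S(S(add(add(Z, mul(add(SSZ, Z), SSZ)), SZ)))
  →7  S(S(add(mul(add(SSZ, Z), SSZ), SZ)))
  →8  S(S(add(mul(S(add(SZ, Z)), SSZ), SZ)))
  →9  S(S(add(add(SSZ, mul(add(SZ, Z), SSZ)), SZ)))
  →10  S(S(add(S(add(SZ, mul(add(SZ, Z), SSZ))), SZ)))
  →11  S(S(S(add(add(SZ, mul(add(SZ, Z), SSZ)), SZ))))
  →12  S(S(S(add(S(add(Z, mul(add(SZ, Z), SSZ))), SZ))))
  →13  S(S(S(S(add(add(Z, mul(add(SZ, Z), SSZ)), SZ)))))
  →14  S(S(S(S(add(mul(add(SZ, Z), SSZ), SZ)))))
  →15  S(S(S(S(add(mul(S(add(Z, Z)), SSZ), SZ)))))
  →16  S(S(S(S(add(add(SSZ, mul(add(Z, Z), SSZ)), SZ)))))
  →17  S(S(S(S(add(S(add(SZ, mul(add(Z, Z), SSZ))), SZ)))))
  →18  S(S(S(S(S(add(add(SZ, mul(add(Z, Z), SSZ)), SZ))))))
  →19  S(S(S(S(S(add(S(add(Z, mul(add(Z, Z), SSZ))), SZ))))))
  →20  S(S(S(S(S(S(add(add(Z, mul(add(Z, Z), SSZ)), SZ)))))))
  →21  S(S(S(S(S(S(add(mul(add(Z, Z), SSZ), SZ)))))))
  →22  S(S(S(S(S(S(add(mul(Z, SSZ), SZ)))))))
  →23  S(S(S(S(S(S(add(Z, SZ)))))))
  →24  S^7(Z)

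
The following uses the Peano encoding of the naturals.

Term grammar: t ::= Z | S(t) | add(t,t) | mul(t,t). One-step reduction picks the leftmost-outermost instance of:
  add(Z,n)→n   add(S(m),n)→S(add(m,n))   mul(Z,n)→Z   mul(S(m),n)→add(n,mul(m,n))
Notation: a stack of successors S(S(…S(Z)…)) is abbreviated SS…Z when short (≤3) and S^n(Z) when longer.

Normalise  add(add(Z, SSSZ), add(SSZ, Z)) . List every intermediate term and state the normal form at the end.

  start: add(add(Z, SSSZ), add(SSZ, Z))
  [1] add(SSSZ, add(SSZ, Z))
  [2] S(add(SSZ, add(SSZ, Z)))
  [3] S(S(add(SZ, add(SSZ, Z))))
  [4] S(S(S(add(Z, add(SSZ, Z)))))
  [5] S(S(S(add(SSZ, Z))))
  [6] S(S(S(S(add(SZ, Z)))))
  [7] S(S(S(S(S(add(Z, Z))))))
  [8] S^5(Z)

Answer: normal form = S^5(Z)  (in 8 steps)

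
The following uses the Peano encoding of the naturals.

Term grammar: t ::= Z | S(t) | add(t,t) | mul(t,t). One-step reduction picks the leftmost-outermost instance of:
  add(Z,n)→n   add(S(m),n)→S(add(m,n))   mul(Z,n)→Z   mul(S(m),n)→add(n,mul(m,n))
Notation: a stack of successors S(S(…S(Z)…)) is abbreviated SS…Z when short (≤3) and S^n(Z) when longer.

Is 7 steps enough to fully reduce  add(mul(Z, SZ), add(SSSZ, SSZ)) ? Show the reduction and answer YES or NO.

Answer: YES — reaches normal form S^5(Z) in 6 ≤ 7 steps

Derivation:
  start: add(mul(Z, SZ), add(SSSZ, SSZ))
  step 1: add(Z, add(SSSZ, SSZ))
  step 2: add(SSSZ, SSZ)
  step 3: S(add(SSZ, SSZ))
  step 4: S(S(add(SZ, SSZ)))
  step 5: S(S(S(add(Z, SSZ))))
  step 6: S^5(Z)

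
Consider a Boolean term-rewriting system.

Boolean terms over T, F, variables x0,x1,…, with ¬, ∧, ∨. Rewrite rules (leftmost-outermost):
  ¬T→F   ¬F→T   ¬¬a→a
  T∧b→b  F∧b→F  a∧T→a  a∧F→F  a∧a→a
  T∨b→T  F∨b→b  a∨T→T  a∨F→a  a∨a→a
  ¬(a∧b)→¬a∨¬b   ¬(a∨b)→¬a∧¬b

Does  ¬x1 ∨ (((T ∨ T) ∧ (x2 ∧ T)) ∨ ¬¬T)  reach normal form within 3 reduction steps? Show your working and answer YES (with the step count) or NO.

Answer: NO — after 3 steps the term is ¬x1 ∨ (x2 ∨ ¬¬T), not yet normal

Working:
  start: ¬x1 ∨ (((T ∨ T) ∧ (x2 ∧ T)) ∨ ¬¬T)
  →1  ¬x1 ∨ ((T ∧ (x2 ∧ T)) ∨ ¬¬T)
  →2  ¬x1 ∨ ((x2 ∧ T) ∨ ¬¬T)
  →3  ¬x1 ∨ (x2 ∨ ¬¬T)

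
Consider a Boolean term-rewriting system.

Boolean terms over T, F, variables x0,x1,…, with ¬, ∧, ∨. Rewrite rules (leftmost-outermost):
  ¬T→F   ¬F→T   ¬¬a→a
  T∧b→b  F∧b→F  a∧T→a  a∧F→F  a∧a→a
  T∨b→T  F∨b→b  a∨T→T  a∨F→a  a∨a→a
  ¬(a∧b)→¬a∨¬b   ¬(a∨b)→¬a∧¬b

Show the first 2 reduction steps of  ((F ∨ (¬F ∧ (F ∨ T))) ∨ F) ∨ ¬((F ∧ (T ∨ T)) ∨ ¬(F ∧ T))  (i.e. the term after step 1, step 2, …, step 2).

Answer: after 2 steps: (¬F ∧ (F ∨ T)) ∨ ¬((F ∧ (T ∨ T)) ∨ ¬(F ∧ T))

Working:
  start: ((F ∨ (¬F ∧ (F ∨ T))) ∨ F) ∨ ¬((F ∧ (T ∨ T)) ∨ ¬(F ∧ T))
  step 1: (F ∨ (¬F ∧ (F ∨ T))) ∨ ¬((F ∧ (T ∨ T)) ∨ ¬(F ∧ T))
  step 2: (¬F ∧ (F ∨ T)) ∨ ¬((F ∧ (T ∨ T)) ∨ ¬(F ∧ T))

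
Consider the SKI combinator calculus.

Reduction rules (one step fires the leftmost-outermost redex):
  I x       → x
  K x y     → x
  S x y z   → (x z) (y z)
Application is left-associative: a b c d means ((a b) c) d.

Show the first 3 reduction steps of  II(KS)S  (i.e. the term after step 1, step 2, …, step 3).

  start: II(KS)S
  [1] I(KS)S
  [2] KSS
  [3] S

Answer: after 3 steps: S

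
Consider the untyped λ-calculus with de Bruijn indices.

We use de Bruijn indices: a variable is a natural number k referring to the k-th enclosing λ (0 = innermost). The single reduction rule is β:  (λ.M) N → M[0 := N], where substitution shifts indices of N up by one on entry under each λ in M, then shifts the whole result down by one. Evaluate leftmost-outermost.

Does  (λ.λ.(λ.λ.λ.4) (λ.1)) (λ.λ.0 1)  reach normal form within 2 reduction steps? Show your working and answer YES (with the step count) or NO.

Answer: YES — reaches normal form λ.λ.λ.λ.λ.0 1 in 2 ≤ 2 steps

Reduction:
  start: (λ.λ.(λ.λ.λ.4) (λ.1)) (λ.λ.0 1)
  →1  λ.(λ.λ.λ.λ.λ.0 1) (λ.1)
  →2  λ.λ.λ.λ.λ.0 1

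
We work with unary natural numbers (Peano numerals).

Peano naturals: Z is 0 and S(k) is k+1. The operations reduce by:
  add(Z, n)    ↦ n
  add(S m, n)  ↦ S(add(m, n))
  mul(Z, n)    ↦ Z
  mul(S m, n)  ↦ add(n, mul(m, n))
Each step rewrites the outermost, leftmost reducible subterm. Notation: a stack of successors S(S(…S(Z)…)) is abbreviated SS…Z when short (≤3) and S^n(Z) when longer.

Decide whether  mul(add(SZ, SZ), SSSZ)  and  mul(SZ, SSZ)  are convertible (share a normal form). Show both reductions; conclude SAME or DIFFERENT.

Answer: DIFFERENT — A ⇓ S^6(Z), B ⇓ SSZ

Reduction:
Term A:
  start: mul(add(SZ, SZ), SSSZ)
  [1] mul(S(add(Z, SZ)), SSSZ)
  [2] add(SSSZ, mul(add(Z, SZ), SSSZ))
  [3] S(add(SSZ, mul(add(Z, SZ), SSSZ)))
  [4] S(S(add(SZ, mul(add(Z, SZ), SSSZ))))
  [5] S(S(S(add(Z, mul(add(Z, SZ), SSSZ)))))
  [6] S(S(S(mul(add(Z, SZ), SSSZ))))
  [7] S(S(S(mul(SZ, SSSZ))))
  [8] S(S(S(add(SSSZ, mul(Z, SSSZ)))))
  [9] S(S(S(S(add(SSZ, mul(Z, SSSZ))))))
  [10] S(S(S(S(S(add(SZ, mul(Z, SSSZ)))))))
  [11] S(S(S(S(S(S(add(Z, mul(Z, SSSZ))))))))
  [12] S(S(S(S(S(S(mul(Z, SSSZ)))))))
  [13] S^6(Z)

Term B:
  start: mul(SZ, SSZ)
  [1] add(SSZ, mul(Z, SSZ))
  [2] S(add(SZ, mul(Z, SSZ)))
  [3] S(S(add(Z, mul(Z, SSZ))))
  [4] S(S(mul(Z, SSZ)))
  [5] SSZ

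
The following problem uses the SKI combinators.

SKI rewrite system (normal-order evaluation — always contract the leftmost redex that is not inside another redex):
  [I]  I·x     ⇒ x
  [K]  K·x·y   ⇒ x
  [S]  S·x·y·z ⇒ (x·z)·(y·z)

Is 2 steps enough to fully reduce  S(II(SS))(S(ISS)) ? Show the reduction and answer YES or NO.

  start: S(II(SS))(S(ISS))
  →1  S(I(SS))(S(ISS))
  →2  S(SS)(S(ISS))

Answer: NO — after 2 steps the term is S(SS)(S(ISS)), not yet normal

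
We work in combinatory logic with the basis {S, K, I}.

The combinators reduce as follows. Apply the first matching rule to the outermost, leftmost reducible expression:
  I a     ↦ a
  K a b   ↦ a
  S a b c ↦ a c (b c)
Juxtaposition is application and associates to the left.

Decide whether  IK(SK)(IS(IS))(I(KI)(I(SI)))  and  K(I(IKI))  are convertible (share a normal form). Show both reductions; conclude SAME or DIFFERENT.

Term A:
  start: IK(SK)(IS(IS))(I(KI)(I(SI)))
  [1] K(SK)(IS(IS))(I(KI)(I(SI)))
  [2] SK(I(KI)(I(SI)))
  [3] SK(KI(I(SI)))
  [4] SKI

Term B:
  start: K(I(IKI))
  [1] K(IKI)
  [2] K(KI)

Answer: DIFFERENT — A ⇓ SKI, B ⇓ K(KI)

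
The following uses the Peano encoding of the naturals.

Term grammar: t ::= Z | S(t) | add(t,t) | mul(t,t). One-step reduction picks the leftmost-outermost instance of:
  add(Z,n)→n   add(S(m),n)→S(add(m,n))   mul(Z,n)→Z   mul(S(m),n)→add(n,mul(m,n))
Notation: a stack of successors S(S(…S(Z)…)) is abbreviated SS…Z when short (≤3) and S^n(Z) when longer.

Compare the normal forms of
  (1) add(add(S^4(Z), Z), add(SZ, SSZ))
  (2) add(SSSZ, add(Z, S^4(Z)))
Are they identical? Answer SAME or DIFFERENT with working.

Answer: SAME — A ⇓ S^7(Z), B ⇓ S^7(Z)

Working:
Term A:
  start: add(add(S^4(Z), Z), add(SZ, SSZ))
  step 1: add(S(add(SSSZ, Z)), add(SZ, SSZ))
  step 2: S(add(add(SSSZ, Z), add(SZ, SSZ)))
  step 3: S(add(S(add(SSZ, Z)), add(SZ, SSZ)))
  step 4: S(S(add(add(SSZ, Z), add(SZ, SSZ))))
  step 5: S(S(add(S(add(SZ, Z)), add(SZ, SSZ))))
  step 6: S(S(S(add(add(SZ, Z), add(SZ, SSZ)))))
  step 7: S(S(S(add(S(add(Z, Z)), add(SZ, SSZ)))))
  step 8: S(S(S(S(add(add(Z, Z), add(SZ, SSZ))))))
  step 9: S(S(S(S(add(Z, add(SZ, SSZ))))))
  step 10: S(S(S(S(add(SZ, SSZ)))))
  step 11: S(S(S(S(S(add(Z, SSZ))))))
  step 12: S^7(Z)

Term B:
  start: add(SSSZ, add(Z, S^4(Z)))
  step 1: S(add(SSZ, add(Z, S^4(Z))))
  step 2: S(S(add(SZ, add(Z, S^4(Z)))))
  step 3: S(S(S(add(Z, add(Z, S^4(Z))))))
  step 4: S(S(S(add(Z, S^4(Z)))))
  step 5: S^7(Z)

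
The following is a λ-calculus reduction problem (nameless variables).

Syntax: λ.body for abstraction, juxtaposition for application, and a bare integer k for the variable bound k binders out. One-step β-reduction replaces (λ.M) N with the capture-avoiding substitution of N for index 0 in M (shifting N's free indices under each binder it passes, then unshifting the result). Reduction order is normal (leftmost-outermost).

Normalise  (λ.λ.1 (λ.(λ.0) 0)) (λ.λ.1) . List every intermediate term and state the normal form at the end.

Answer: normal form = λ.λ.λ.0  (in 3 steps)

Derivation:
  start: (λ.λ.1 (λ.(λ.0) 0)) (λ.λ.1)
  →1  λ.(λ.λ.1) (λ.(λ.0) 0)
  →2  λ.λ.λ.(λ.0) 0
  →3  λ.λ.λ.0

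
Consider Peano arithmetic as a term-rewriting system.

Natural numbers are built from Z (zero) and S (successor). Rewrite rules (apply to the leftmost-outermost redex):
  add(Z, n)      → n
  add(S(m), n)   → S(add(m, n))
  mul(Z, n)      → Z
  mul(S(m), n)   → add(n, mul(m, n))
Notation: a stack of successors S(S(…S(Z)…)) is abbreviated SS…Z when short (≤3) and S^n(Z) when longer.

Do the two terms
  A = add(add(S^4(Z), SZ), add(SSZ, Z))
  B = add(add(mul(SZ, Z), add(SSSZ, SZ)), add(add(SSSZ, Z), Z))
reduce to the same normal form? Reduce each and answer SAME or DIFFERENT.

Term A:
  start: add(add(S^4(Z), SZ), add(SSZ, Z))
  →1  add(S(add(SSSZ, SZ)), add(SSZ, Z))
  →2  S(add(add(SSSZ, SZ), add(SSZ, Z)))
  →3  S(add(S(add(SSZ, SZ)), add(SSZ, Z)))
  →4  S(S(add(add(SSZ, SZ), add(SSZ, Z))))
  →5  S(S(add(S(add(SZ, SZ)), add(SSZ, Z))))
  →6  S(S(S(add(add(SZ, SZ), add(SSZ, Z)))))
  →7  S(S(S(add(S(add(Z, SZ)), add(SSZ, Z)))))
  →8  S(S(S(S(add(add(Z, SZ), add(SSZ, Z))))))
  →9  S(S(S(S(add(SZ, add(SSZ, Z))))))
  →10  S(S(S(S(S(add(Z, add(SSZ, Z)))))))
  →11  S(S(S(S(S(add(SSZ, Z))))))
  →12  S(S(S(S(S(S(add(SZ, Z)))))))
  →13  S(S(S(S(S(S(S(add(Z, Z))))))))
  →14  S^7(Z)

Term B:
  start: add(add(mul(SZ, Z), add(SSSZ, SZ)), add(add(SSSZ, Z), Z))
  →1  add(add(add(Z, mul(Z, Z)), add(SSSZ, SZ)), add(add(SSSZ, Z), Z))
  →2  add(add(mul(Z, Z), add(SSSZ, SZ)), add(add(SSSZ, Z), Z))
  →3  add(add(Z, add(SSSZ, SZ)), add(add(SSSZ, Z), Z))
  →4  add(add(SSSZ, SZ), add(add(SSSZ, Z), Z))
  →5  add(S(add(SSZ, SZ)), add(add(SSSZ, Z), Z))
  →6  S(add(add(SSZ, SZ), add(add(SSSZ, Z), Z)))
  →7  S(add(S(add(SZ, SZ)), add(add(SSSZ, Z), Z)))
  →8  S(S(add(add(SZ, SZ), add(add(SSSZ, Z), Z))))
  →9  S(S(add(S(add(Z, SZ)), add(add(SSSZ, Z), Z))))
  →10  S(S(S(add(add(Z, SZ), add(add(SSSZ, Z), Z)))))
  →11  S(S(S(add(SZ, add(add(SSSZ, Z), Z)))))
  →12  S(S(S(S(add(Z, add(add(SSSZ, Z), Z))))))
  →13  S(S(S(S(add(add(SSSZ, Z), Z)))))
  →14  S(S(S(S(add(S(add(SSZ, Z)), Z)))))
  →15  S(S(S(S(S(add(add(SSZ, Z), Z))))))
  →16  S(S(S(S(S(add(S(add(SZ, Z)), Z))))))
  →17  S(S(S(S(S(S(add(add(SZ, Z), Z)))))))
  →18  S(S(S(S(S(S(add(S(add(Z, Z)), Z)))))))
  →19  S(S(S(S(S(S(S(add(add(Z, Z), Z))))))))
  →20  S(S(S(S(S(S(S(add(Z, Z))))))))
  →21  S^7(Z)

Answer: SAME — A ⇓ S^7(Z), B ⇓ S^7(Z)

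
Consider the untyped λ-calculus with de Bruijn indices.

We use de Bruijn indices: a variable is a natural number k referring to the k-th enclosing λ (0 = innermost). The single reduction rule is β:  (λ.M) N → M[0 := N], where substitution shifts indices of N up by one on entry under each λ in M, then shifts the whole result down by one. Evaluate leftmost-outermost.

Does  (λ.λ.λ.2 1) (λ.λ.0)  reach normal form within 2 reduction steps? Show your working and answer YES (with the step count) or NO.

Answer: YES — reaches normal form λ.λ.λ.0 in 2 ≤ 2 steps

Working:
  start: (λ.λ.λ.2 1) (λ.λ.0)
  →1  λ.λ.(λ.λ.0) 1
  →2  λ.λ.λ.0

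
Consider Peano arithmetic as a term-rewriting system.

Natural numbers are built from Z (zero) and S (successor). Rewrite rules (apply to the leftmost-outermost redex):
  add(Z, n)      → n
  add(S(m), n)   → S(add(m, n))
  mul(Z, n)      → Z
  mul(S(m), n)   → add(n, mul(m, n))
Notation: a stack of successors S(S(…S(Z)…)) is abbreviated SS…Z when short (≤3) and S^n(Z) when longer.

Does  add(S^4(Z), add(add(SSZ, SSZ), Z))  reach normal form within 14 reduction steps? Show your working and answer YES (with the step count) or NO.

  start: add(S^4(Z), add(add(SSZ, SSZ), Z))
  step 1: S(add(SSSZ, add(add(SSZ, SSZ), Z)))
  step 2: S(S(add(SSZ, add(add(SSZ, SSZ), Z))))
  step 3: S(S(S(add(SZ, add(add(SSZ, SSZ), Z)))))
  step 4: S(S(S(S(add(Z, add(add(SSZ, SSZ), Z))))))
  step 5: S(S(S(S(add(add(SSZ, SSZ), Z)))))
  step 6: S(S(S(S(add(S(add(SZ, SSZ)), Z)))))
  step 7: S(S(S(S(S(add(add(SZ, SSZ), Z))))))
  step 8: S(S(S(S(S(add(S(add(Z, SSZ)), Z))))))
  step 9: S(S(S(S(S(S(add(add(Z, SSZ), Z)))))))
  step 10: S(S(S(S(S(S(add(SSZ, Z)))))))
  step 11: S(S(S(S(S(S(S(add(SZ, Z))))))))
  step 12: S(S(S(S(S(S(S(S(add(Z, Z)))))))))
  step 13: S^8(Z)

Answer: YES — reaches normal form S^8(Z) in 13 ≤ 14 steps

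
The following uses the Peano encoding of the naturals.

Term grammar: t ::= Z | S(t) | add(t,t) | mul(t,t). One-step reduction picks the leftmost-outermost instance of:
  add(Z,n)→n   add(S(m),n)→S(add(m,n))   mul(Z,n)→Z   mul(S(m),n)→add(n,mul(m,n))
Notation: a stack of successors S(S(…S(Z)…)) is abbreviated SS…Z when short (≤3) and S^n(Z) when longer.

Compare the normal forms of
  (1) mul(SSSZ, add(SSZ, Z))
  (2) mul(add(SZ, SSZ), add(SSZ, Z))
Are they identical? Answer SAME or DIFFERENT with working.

Answer: SAME — A ⇓ S^6(Z), B ⇓ S^6(Z)

Derivation:
Term A:
  start: mul(SSSZ, add(SSZ, Z))
  step 1: add(add(SSZ, Z), mul(SSZ, add(SSZ, Z)))
  step 2: add(S(add(SZ, Z)), mul(SSZ, add(SSZ, Z)))
  step 3: S(add(add(SZ, Z), mul(SSZ, add(SSZ, Z))))
  step 4: S(add(S(add(Z, Z)), mul(SSZ, add(SSZ, Z))))
  step 5: S(S(add(add(Z, Z), mul(SSZ, add(SSZ, Z)))))
  step 6: S(S(add(Z, mul(SSZ, add(SSZ, Z)))))
  step 7: S(S(mul(SSZ, add(SSZ, Z))))
  step 8: S(S(add(add(SSZ, Z), mul(SZ, add(SSZ, Z)))))
  step 9: S(S(add(S(add(SZ, Z)), mul(SZ, add(SSZ, Z)))))
  step 10: S(S(S(add(add(SZ, Z), mul(SZ, add(SSZ, Z))))))
  step 11: S(S(S(add(S(add(Z, Z)), mul(SZ, add(SSZ, Z))))))
  step 12: S(S(S(S(add(add(Z, Z), mul(SZ, add(SSZ, Z)))))))
  step 13: S(S(S(S(add(Z, mul(SZ, add(SSZ, Z)))))))
  step 14: S(S(S(S(mul(SZ, add(SSZ, Z))))))
  step 15: S(S(S(S(add(add(SSZ, Z), mul(Z, add(SSZ, Z)))))))
  step 16: S(S(S(S(add(S(add(SZ, Z)), mul(Z, add(SSZ, Z)))))))
  step 17: S(S(S(S(S(add(add(SZ, Z), mul(Z, add(SSZ, Z))))))))
  step 18: S(S(S(S(S(add(S(add(Z, Z)), mul(Z, add(SSZ, Z))))))))
  step 19: S(S(S(S(S(S(add(add(Z, Z), mul(Z, add(SSZ, Z)))))))))
  step 20: S(S(S(S(S(S(add(Z, mul(Z, add(SSZ, Z)))))))))
  step 21: S(S(S(S(S(S(mul(Z, add(SSZ, Z))))))))
  step 22: S^6(Z)

Term B:
  start: mul(add(SZ, SSZ), add(SSZ, Z))
  step 1: mul(S(add(Z, SSZ)), add(SSZ, Z))
  step 2: add(add(SSZ, Z), mul(add(Z, SSZ), add(SSZ, Z)))
  step 3: add(S(add(SZ, Z)), mul(add(Z, SSZ), add(SSZ, Z)))
  step 4: S(add(add(SZ, Z), mul(add(Z, SSZ), add(SSZ, Z))))
  step 5: S(add(S(add(Z, Z)), mul(add(Z, SSZ), add(SSZ, Z))))
  step 6: S(S(add(add(Z, Z), mul(add(Z, SSZ), add(SSZ, Z)))))
  step 7: S(S(add(Z, mul(add(Z, SSZ), add(SSZ, Z)))))
  step 8: S(S(mul(add(Z, SSZ), add(SSZ, Z))))
  step 9: S(S(mul(SSZ, add(SSZ, Z))))
  step 10: S(S(add(add(SSZ, Z), mul(SZ, add(SSZ, Z)))))
  step 11: S(S(add(S(add(SZ, Z)), mul(SZ, add(SSZ, Z)))))
  step 12: S(S(S(add(add(SZ, Z), mul(SZ, add(SSZ, Z))))))
  step 13: S(S(S(add(S(add(Z, Z)), mul(SZ, add(SSZ, Z))))))
  step 14: S(S(S(S(add(add(Z, Z), mul(SZ, add(SSZ, Z)))))))
  step 15: S(S(S(S(add(Z, mul(SZ, add(SSZ, Z)))))))
  step 16: S(S(S(S(mul(SZ, add(SSZ, Z))))))
  step 17: S(S(S(S(add(add(SSZ, Z), mul(Z, add(SSZ, Z)))))))
  step 18: S(S(S(S(add(S(add(SZ, Z)), mul(Z, add(SSZ, Z)))))))
  step 19: S(S(S(S(S(add(add(SZ, Z), mul(Z, add(SSZ, Z))))))))
  step 20: S(S(S(S(S(add(S(add(Z, Z)), mul(Z, add(SSZ, Z))))))))
  step 21: S(S(S(S(S(S(add(add(Z, Z), mul(Z, add(SSZ, Z)))))))))
  step 22: S(S(S(S(S(S(add(Z, mul(Z, add(SSZ, Z)))))))))
  step 23: S(S(S(S(S(S(mul(Z, add(SSZ, Z))))))))
  step 24: S^6(Z)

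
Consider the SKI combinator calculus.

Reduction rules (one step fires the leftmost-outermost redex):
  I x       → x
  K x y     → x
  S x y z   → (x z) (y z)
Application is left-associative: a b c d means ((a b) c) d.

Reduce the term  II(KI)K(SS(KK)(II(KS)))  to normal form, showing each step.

Answer: normal form = S(KS)K  (in 8 steps)

Working:
  start: II(KI)K(SS(KK)(II(KS)))
  →1  I(KI)K(SS(KK)(II(KS)))
  →2  KIK(SS(KK)(II(KS)))
  →3  I(SS(KK)(II(KS)))
  →4  SS(KK)(II(KS))
  →5  S(II(KS))(KK(II(KS)))
  →6  S(I(KS))(KK(II(KS)))
  →7  S(KS)(KK(II(KS)))
  →8  S(KS)K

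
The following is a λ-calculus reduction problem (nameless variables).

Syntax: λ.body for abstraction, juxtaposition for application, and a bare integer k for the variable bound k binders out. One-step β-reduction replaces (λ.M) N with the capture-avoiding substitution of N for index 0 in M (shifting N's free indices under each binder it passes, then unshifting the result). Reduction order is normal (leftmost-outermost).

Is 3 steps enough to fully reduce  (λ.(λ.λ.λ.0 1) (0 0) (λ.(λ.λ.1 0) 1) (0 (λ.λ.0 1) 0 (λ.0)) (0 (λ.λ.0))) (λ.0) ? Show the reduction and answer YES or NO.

  start: (λ.(λ.λ.λ.0 1) (0 0) (λ.(λ.λ.1 0) 1) (0 (λ.λ.0 1) 0 (λ.0)) (0 (λ.λ.0))) (λ.0)
  [1] (λ.λ.λ.0 1) ((λ.0) (λ.0)) (λ.(λ.λ.1 0) (λ.0)) ((λ.0) (λ.λ.0 1) (λ.0) (λ.0)) ((λ.0) (λ.λ.0))
  [2] (λ.λ.0 1) (λ.(λ.λ.1 0) (λ.0)) ((λ.0) (λ.λ.0 1) (λ.0) (λ.0)) ((λ.0) (λ.λ.0))
  [3] (λ.0 (λ.(λ.λ.1 0) (λ.0))) ((λ.0) (λ.λ.0 1) (λ.0) (λ.0)) ((λ.0) (λ.λ.0))

Answer: NO — after 3 steps the term is (λ.0 (λ.(λ.λ.1 0) (λ.0))) ((λ.0) (λ.λ.0 1) (λ.0) (λ.0)) ((λ.0) (λ.λ.0)), not yet normal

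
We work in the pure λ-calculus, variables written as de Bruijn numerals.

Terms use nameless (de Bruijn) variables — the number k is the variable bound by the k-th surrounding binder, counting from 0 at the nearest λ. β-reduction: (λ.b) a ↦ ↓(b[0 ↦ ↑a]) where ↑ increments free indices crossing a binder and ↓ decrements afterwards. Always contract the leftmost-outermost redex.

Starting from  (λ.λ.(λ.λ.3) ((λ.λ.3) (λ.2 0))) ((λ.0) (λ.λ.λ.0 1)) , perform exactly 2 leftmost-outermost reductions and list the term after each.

  start: (λ.λ.(λ.λ.3) ((λ.λ.3) (λ.2 0))) ((λ.0) (λ.λ.λ.0 1))
  step 1: λ.(λ.λ.(λ.0) (λ.λ.λ.0 1)) ((λ.λ.(λ.0) (λ.λ.λ.0 1)) (λ.(λ.0) (λ.λ.λ.0 1) 0))
  step 2: λ.λ.(λ.0) (λ.λ.λ.0 1)

Answer: after 2 steps: λ.λ.(λ.0) (λ.λ.λ.0 1)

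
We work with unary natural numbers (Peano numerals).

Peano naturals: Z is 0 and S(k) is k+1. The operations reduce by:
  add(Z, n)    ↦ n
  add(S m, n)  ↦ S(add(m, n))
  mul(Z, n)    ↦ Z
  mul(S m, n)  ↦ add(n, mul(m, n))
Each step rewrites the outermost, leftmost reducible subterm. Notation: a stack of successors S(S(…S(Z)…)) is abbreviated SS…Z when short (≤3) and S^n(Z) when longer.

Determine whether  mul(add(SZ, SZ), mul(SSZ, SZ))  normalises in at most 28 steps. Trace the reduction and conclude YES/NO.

  start: mul(add(SZ, SZ), mul(SSZ, SZ))
  [1] mul(S(add(Z, SZ)), mul(SSZ, SZ))
  [2] add(mul(SSZ, SZ), mul(add(Z, SZ), mul(SSZ, SZ)))
  [3] add(add(SZ, mul(SZ, SZ)), mul(add(Z, SZ), mul(SSZ, SZ)))
  [4] add(S(add(Z, mul(SZ, SZ))), mul(add(Z, SZ), mul(SSZ, SZ)))
  [5] S(add(add(Z, mul(SZ, SZ)), mul(add(Z, SZ), mul(SSZ, SZ))))
  [6] S(add(mul(SZ, SZ), mul(add(Z, SZ), mul(SSZ, SZ))))
  [7] S(add(add(SZ, mul(Z, SZ)), mul(add(Z, SZ), mul(SSZ, SZ))))
  [8] S(add(S(add(Z, mul(Z, SZ))), mul(add(Z, SZ), mul(SSZ, SZ))))
  [9] S(S(add(add(Z, mul(Z, SZ)), mul(add(Z, SZ), mul(SSZ, SZ)))))
  [10] S(S(add(mul(Z, SZ), mul(add(Z, SZ), mul(SSZ, SZ)))))
  [11] S(S(add(Z, mul(add(Z, SZ), mul(SSZ, SZ)))))
  [12] S(S(mul(add(Z, SZ), mul(SSZ, SZ))))
  [13] S(S(mul(SZ, mul(SSZ, SZ))))
  [14] S(S(add(mul(SSZ, SZ), mul(Z, mul(SSZ, SZ)))))
  [15] S(S(add(add(SZ, mul(SZ, SZ)), mul(Z, mul(SSZ, SZ)))))
  [16] S(S(add(S(add(Z, mul(SZ, SZ))), mul(Z, mul(SSZ, SZ)))))
  [17] S(S(S(add(add(Z, mul(SZ, SZ)), mul(Z, mul(SSZ, SZ))))))
  [18] S(S(S(add(mul(SZ, SZ), mul(Z, mul(SSZ, SZ))))))
  [19] S(S(S(add(add(SZ, mul(Z, SZ)), mul(Z, mul(SSZ, SZ))))))
  [20] S(S(S(add(S(add(Z, mul(Z, SZ))), mul(Z, mul(SSZ, SZ))))))
  [21] S(S(S(S(add(add(Z, mul(Z, SZ)), mul(Z, mul(SSZ, SZ)))))))
  [22] S(S(S(S(add(mul(Z, SZ), mul(Z, mul(SSZ, SZ)))))))
  [23] S(S(S(S(add(Z, mul(Z, mul(SSZ, SZ)))))))
  [24] S(S(S(S(mul(Z, mul(SSZ, SZ))))))
  [25] S^4(Z)

Answer: YES — reaches normal form S^4(Z) in 25 ≤ 28 steps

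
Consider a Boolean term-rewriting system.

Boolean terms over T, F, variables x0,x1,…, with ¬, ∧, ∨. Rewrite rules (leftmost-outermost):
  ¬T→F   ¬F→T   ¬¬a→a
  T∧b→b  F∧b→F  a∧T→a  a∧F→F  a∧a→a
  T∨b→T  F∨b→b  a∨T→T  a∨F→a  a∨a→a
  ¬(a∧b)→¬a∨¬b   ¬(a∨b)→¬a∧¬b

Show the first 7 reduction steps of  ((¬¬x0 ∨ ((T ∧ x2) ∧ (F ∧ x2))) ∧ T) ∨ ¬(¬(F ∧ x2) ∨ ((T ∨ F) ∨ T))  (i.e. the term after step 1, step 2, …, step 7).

Answer: after 7 steps: x0 ∨ (¬¬(F ∧ x2) ∧ ¬((T ∨ F) ∨ T))

Reduction:
  start: ((¬¬x0 ∨ ((T ∧ x2) ∧ (F ∧ x2))) ∧ T) ∨ ¬(¬(F ∧ x2) ∨ ((T ∨ F) ∨ T))
  [1] (¬¬x0 ∨ ((T ∧ x2) ∧ (F ∧ x2))) ∨ ¬(¬(F ∧ x2) ∨ ((T ∨ F) ∨ T))
  [2] (x0 ∨ ((T ∧ x2) ∧ (F ∧ x2))) ∨ ¬(¬(F ∧ x2) ∨ ((T ∨ F) ∨ T))
  [3] (x0 ∨ (x2 ∧ (F ∧ x2))) ∨ ¬(¬(F ∧ x2) ∨ ((T ∨ F) ∨ T))
  [4] (x0 ∨ (x2 ∧ F)) ∨ ¬(¬(F ∧ x2) ∨ ((T ∨ F) ∨ T))
  [5] (x0 ∨ F) ∨ ¬(¬(F ∧ x2) ∨ ((T ∨ F) ∨ T))
  [6] x0 ∨ ¬(¬(F ∧ x2) ∨ ((T ∨ F) ∨ T))
  [7] x0 ∨ (¬¬(F ∧ x2) ∧ ¬((T ∨ F) ∨ T))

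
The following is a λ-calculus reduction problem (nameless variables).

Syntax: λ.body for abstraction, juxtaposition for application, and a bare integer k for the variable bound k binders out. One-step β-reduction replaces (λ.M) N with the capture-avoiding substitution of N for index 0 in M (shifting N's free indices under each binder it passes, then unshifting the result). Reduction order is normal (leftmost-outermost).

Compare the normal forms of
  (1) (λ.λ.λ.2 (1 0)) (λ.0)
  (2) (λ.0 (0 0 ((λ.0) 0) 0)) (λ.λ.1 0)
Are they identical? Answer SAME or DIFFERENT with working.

Term A:
  start: (λ.λ.λ.2 (1 0)) (λ.0)
  [1] λ.λ.(λ.0) (1 0)
  [2] λ.λ.1 0

Term B:
  start: (λ.0 (0 0 ((λ.0) 0) 0)) (λ.λ.1 0)
  [1] (λ.λ.1 0) ((λ.λ.1 0) (λ.λ.1 0) ((λ.0) (λ.λ.1 0)) (λ.λ.1 0))
  [2] λ.(λ.λ.1 0) (λ.λ.1 0) ((λ.0) (λ.λ.1 0)) (λ.λ.1 0) 0
  [3] λ.(λ.(λ.λ.1 0) 0) ((λ.0) (λ.λ.1 0)) (λ.λ.1 0) 0
  [4] λ.(λ.λ.1 0) ((λ.0) (λ.λ.1 0)) (λ.λ.1 0) 0
  [5] λ.(λ.(λ.0) (λ.λ.1 0) 0) (λ.λ.1 0) 0
  [6] λ.(λ.0) (λ.λ.1 0) (λ.λ.1 0) 0
  [7] λ.(λ.λ.1 0) (λ.λ.1 0) 0
  [8] λ.(λ.(λ.λ.1 0) 0) 0
  [9] λ.(λ.λ.1 0) 0
  [10] λ.λ.1 0

Answer: SAME — A ⇓ λ.λ.1 0, B ⇓ λ.λ.1 0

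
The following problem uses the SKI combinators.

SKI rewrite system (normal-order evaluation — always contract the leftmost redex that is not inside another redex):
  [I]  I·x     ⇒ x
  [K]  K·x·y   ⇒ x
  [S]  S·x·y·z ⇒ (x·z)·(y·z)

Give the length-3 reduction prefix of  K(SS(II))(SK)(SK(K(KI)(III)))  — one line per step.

  start: K(SS(II))(SK)(SK(K(KI)(III)))
  →1  SS(II)(SK(K(KI)(III)))
  →2  S(SK(K(KI)(III)))(II(SK(K(KI)(III))))
  →3  S(SK(KI))(II(SK(K(KI)(III))))

Answer: after 3 steps: S(SK(KI))(II(SK(K(KI)(III))))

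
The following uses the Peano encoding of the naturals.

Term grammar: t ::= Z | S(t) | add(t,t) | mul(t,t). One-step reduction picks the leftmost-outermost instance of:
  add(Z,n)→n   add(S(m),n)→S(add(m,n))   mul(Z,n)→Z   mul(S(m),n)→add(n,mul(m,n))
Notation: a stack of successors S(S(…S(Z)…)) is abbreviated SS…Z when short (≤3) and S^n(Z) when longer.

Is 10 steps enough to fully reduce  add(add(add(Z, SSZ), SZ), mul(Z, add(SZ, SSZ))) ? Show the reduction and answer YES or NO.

  start: add(add(add(Z, SSZ), SZ), mul(Z, add(SZ, SSZ)))
  step 1: add(add(SSZ, SZ), mul(Z, add(SZ, SSZ)))
  step 2: add(S(add(SZ, SZ)), mul(Z, add(SZ, SSZ)))
  step 3: S(add(add(SZ, SZ), mul(Z, add(SZ, SSZ))))
  step 4: S(add(S(add(Z, SZ)), mul(Z, add(SZ, SSZ))))
  step 5: S(S(add(add(Z, SZ), mul(Z, add(SZ, SSZ)))))
  step 6: S(S(add(SZ, mul(Z, add(SZ, SSZ)))))
  step 7: S(S(S(add(Z, mul(Z, add(SZ, SSZ))))))
  step 8: S(S(S(mul(Z, add(SZ, SSZ)))))
  step 9: SSSZ

Answer: YES — reaches normal form SSSZ in 9 ≤ 10 steps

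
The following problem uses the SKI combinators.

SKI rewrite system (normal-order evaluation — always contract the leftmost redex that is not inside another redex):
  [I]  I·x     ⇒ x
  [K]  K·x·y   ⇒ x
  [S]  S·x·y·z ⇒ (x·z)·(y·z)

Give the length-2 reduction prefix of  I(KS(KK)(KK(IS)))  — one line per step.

  start: I(KS(KK)(KK(IS)))
  →1  KS(KK)(KK(IS))
  →2  S(KK(IS))

Answer: after 2 steps: S(KK(IS))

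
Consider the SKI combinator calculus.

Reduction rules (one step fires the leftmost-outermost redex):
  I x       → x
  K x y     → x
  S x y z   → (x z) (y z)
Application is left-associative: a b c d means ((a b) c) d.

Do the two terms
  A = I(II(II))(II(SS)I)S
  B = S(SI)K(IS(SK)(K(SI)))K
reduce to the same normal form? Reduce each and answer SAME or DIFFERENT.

Term A:
  start: I(II(II))(II(SS)I)S
  [1] II(II)(II(SS)I)S
  [2] I(II)(II(SS)I)S
  [3] II(II(SS)I)S
  [4] I(II(SS)I)S
  [5] II(SS)IS
  [6] I(SS)IS
  [7] SSIS
  [8] SS(IS)
  [9] SSS

Term B:
  start: S(SI)K(IS(SK)(K(SI)))K
  [1] SI(IS(SK)(K(SI)))(K(IS(SK)(K(SI))))K
  [2] I(K(IS(SK)(K(SI))))(IS(SK)(K(SI))(K(IS(SK)(K(SI)))))K
  [3] K(IS(SK)(K(SI)))(IS(SK)(K(SI))(K(IS(SK)(K(SI)))))K
  [4] IS(SK)(K(SI))K
  [5] S(SK)(K(SI))K
  [6] SKK(K(SI)K)
  [7] K(K(SI)K)(K(K(SI)K))
  [8] K(SI)K
  [9] SI

Answer: DIFFERENT — A ⇓ SSS, B ⇓ SI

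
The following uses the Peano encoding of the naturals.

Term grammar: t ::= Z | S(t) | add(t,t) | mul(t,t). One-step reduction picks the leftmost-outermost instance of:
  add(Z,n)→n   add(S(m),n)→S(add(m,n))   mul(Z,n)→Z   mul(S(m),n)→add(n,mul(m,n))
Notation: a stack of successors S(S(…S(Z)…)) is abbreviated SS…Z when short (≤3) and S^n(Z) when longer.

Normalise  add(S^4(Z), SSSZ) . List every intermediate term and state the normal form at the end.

  start: add(S^4(Z), SSSZ)
  step 1: S(add(SSSZ, SSSZ))
  step 2: S(S(add(SSZ, SSSZ)))
  step 3: S(S(S(add(SZ, SSSZ))))
  step 4: S(S(S(S(add(Z, SSSZ)))))
  step 5: S^7(Z)

Answer: normal form = S^7(Z)  (in 5 steps)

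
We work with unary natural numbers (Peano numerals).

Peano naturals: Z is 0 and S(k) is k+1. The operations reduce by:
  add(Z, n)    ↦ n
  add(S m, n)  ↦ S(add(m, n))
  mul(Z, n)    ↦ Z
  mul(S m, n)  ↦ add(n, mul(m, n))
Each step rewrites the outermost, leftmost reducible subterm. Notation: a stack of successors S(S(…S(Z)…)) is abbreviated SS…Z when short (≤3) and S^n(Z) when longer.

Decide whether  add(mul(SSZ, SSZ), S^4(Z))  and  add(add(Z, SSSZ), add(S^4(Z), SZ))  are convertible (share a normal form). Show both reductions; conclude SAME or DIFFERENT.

Term A:
  start: add(mul(SSZ, SSZ), S^4(Z))
  [1] add(add(SSZ, mul(SZ, SSZ)), S^4(Z))
  [2] add(S(add(SZ, mul(SZ, SSZ))), S^4(Z))
  [3] S(add(add(SZ, mul(SZ, SSZ)), S^4(Z)))
  [4] S(add(S(add(Z, mul(SZ, SSZ))), S^4(Z)))
  [5] S(S(add(add(Z, mul(SZ, SSZ)), S^4(Z))))
  [6] S(S(add(mul(SZ, SSZ), S^4(Z))))
  [7] S(S(add(add(SSZ, mul(Z, SSZ)), S^4(Z))))
  [8] S(S(add(S(add(SZ, mul(Z, SSZ))), S^4(Z))))
  [9] S(S(S(add(add(SZ, mul(Z, SSZ)), S^4(Z)))))
  [10] S(S(S(add(S(add(Z, mul(Z, SSZ))), S^4(Z)))))
  [11] S(S(S(S(add(add(Z, mul(Z, SSZ)), S^4(Z))))))
  [12] S(S(S(S(add(mul(Z, SSZ), S^4(Z))))))
  [13] S(S(S(S(add(Z, S^4(Z))))))
  [14] S^8(Z)

Term B:
  start: add(add(Z, SSSZ), add(S^4(Z), SZ))
  [1] add(SSSZ, add(S^4(Z), SZ))
  [2] S(add(SSZ, add(S^4(Z), SZ)))
  [3] S(S(add(SZ, add(S^4(Z), SZ))))
  [4] S(S(S(add(Z, add(S^4(Z), SZ)))))
  [5] S(S(S(add(S^4(Z), SZ))))
  [6] S(S(S(S(add(SSSZ, SZ)))))
  [7] S(S(S(S(S(add(SSZ, SZ))))))
  [8] S(S(S(S(S(S(add(SZ, SZ)))))))
  [9] S(S(S(S(S(S(S(add(Z, SZ))))))))
  [10] S^8(Z)

Answer: SAME — A ⇓ S^8(Z), B ⇓ S^8(Z)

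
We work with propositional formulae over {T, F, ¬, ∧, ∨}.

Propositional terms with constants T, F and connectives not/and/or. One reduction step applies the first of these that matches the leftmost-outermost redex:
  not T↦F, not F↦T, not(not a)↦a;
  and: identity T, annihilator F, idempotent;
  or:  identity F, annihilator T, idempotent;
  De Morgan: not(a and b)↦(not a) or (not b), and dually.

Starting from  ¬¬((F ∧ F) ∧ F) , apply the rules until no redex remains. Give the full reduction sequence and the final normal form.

  start: ¬¬((F ∧ F) ∧ F)
  →1  (F ∧ F) ∧ F
  →2  F

Answer: normal form = F  (in 2 steps)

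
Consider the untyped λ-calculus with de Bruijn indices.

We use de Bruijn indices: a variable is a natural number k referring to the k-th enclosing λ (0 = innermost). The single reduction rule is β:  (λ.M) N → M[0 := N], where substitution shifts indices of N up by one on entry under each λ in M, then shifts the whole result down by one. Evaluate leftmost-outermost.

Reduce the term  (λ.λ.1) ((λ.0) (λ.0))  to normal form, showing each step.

Answer: normal form = λ.λ.0  (in 2 steps)

Derivation:
  start: (λ.λ.1) ((λ.0) (λ.0))
  step 1: λ.(λ.0) (λ.0)
  step 2: λ.λ.0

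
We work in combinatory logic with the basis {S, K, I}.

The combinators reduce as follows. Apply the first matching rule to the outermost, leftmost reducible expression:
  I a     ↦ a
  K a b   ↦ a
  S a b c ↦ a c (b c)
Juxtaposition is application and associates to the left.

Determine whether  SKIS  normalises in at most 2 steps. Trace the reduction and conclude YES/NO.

  start: SKIS
  step 1: KS(IS)
  step 2: S

Answer: YES — reaches normal form S in 2 ≤ 2 steps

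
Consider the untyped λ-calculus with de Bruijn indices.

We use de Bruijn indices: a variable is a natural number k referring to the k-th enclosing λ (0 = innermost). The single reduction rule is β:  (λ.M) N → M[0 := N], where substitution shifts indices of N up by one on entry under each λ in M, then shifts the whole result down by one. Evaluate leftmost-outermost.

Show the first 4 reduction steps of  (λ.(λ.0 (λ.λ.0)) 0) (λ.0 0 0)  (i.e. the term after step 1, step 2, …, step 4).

  start: (λ.(λ.0 (λ.λ.0)) 0) (λ.0 0 0)
  step 1: (λ.0 (λ.λ.0)) (λ.0 0 0)
  step 2: (λ.0 0 0) (λ.λ.0)
  step 3: (λ.λ.0) (λ.λ.0) (λ.λ.0)
  step 4: (λ.0) (λ.λ.0)

Answer: after 4 steps: (λ.0) (λ.λ.0)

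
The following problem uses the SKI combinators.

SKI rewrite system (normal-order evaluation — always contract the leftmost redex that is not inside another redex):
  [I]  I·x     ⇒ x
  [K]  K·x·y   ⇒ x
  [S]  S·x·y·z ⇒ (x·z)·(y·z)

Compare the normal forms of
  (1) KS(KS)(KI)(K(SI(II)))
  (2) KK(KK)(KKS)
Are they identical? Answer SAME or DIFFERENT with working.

Answer: DIFFERENT — A ⇓ S(KI)(K(SII)), B ⇓ KK

Working:
Term A:
  start: KS(KS)(KI)(K(SI(II)))
  [1] S(KI)(K(SI(II)))
  [2] S(KI)(K(SII))

Term B:
  start: KK(KK)(KKS)
  [1] K(KKS)
  [2] KK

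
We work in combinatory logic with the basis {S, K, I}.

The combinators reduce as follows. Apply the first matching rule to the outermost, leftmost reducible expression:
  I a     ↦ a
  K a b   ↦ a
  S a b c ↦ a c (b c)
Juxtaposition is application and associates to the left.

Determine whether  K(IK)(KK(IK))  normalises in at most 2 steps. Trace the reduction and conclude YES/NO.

  start: K(IK)(KK(IK))
  [1] IK
  [2] K

Answer: YES — reaches normal form K in 2 ≤ 2 steps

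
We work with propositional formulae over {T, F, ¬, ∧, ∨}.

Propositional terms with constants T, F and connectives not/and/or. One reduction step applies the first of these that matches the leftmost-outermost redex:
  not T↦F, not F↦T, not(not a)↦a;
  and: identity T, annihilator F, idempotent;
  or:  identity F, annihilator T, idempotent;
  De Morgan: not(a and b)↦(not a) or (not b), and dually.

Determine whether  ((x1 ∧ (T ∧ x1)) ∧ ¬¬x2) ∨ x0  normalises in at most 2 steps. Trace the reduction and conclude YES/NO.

  start: ((x1 ∧ (T ∧ x1)) ∧ ¬¬x2) ∨ x0
  →1  ((x1 ∧ x1) ∧ ¬¬x2) ∨ x0
  →2  (x1 ∧ ¬¬x2) ∨ x0

Answer: NO — after 2 steps the term is (x1 ∧ ¬¬x2) ∨ x0, not yet normal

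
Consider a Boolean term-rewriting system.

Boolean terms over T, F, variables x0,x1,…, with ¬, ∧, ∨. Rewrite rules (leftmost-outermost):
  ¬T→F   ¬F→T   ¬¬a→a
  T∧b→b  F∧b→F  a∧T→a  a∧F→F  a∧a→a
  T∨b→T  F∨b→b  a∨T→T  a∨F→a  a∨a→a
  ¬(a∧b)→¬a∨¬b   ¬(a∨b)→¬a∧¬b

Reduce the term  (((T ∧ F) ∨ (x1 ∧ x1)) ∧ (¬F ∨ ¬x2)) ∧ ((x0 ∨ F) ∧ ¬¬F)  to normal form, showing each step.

Answer: normal form = F  (in 10 steps)

Derivation:
  start: (((T ∧ F) ∨ (x1 ∧ x1)) ∧ (¬F ∨ ¬x2)) ∧ ((x0 ∨ F) ∧ ¬¬F)
  step 1: ((F ∨ (x1 ∧ x1)) ∧ (¬F ∨ ¬x2)) ∧ ((x0 ∨ F) ∧ ¬¬F)
  step 2: ((x1 ∧ x1) ∧ (¬F ∨ ¬x2)) ∧ ((x0 ∨ F) ∧ ¬¬F)
  step 3: (x1 ∧ (¬F ∨ ¬x2)) ∧ ((x0 ∨ F) ∧ ¬¬F)
  step 4: (x1 ∧ (T ∨ ¬x2)) ∧ ((x0 ∨ F) ∧ ¬¬F)
  step 5: (x1 ∧ T) ∧ ((x0 ∨ F) ∧ ¬¬F)
  step 6: x1 ∧ ((x0 ∨ F) ∧ ¬¬F)
  step 7: x1 ∧ (x0 ∧ ¬¬F)
  step 8: x1 ∧ (x0 ∧ F)
  step 9: x1 ∧ F
  step 10: F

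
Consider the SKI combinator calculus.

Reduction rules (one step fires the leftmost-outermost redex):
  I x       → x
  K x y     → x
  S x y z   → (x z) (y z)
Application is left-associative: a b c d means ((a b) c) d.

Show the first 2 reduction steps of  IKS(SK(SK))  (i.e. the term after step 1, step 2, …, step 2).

  start: IKS(SK(SK))
  step 1: KS(SK(SK))
  step 2: S

Answer: after 2 steps: S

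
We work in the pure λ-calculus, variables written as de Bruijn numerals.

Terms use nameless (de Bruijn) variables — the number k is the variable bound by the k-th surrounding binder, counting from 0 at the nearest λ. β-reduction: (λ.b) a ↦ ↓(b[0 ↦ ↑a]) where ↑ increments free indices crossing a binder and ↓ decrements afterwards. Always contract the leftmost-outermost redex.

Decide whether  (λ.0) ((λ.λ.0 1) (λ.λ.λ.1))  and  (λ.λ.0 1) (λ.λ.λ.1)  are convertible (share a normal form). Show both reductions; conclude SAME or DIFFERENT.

Term A:
  start: (λ.0) ((λ.λ.0 1) (λ.λ.λ.1))
  →1  (λ.λ.0 1) (λ.λ.λ.1)
  →2  λ.0 (λ.λ.λ.1)

Term B:
  start: (λ.λ.0 1) (λ.λ.λ.1)
  →1  λ.0 (λ.λ.λ.1)

Answer: SAME — A ⇓ λ.0 (λ.λ.λ.1), B ⇓ λ.0 (λ.λ.λ.1)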